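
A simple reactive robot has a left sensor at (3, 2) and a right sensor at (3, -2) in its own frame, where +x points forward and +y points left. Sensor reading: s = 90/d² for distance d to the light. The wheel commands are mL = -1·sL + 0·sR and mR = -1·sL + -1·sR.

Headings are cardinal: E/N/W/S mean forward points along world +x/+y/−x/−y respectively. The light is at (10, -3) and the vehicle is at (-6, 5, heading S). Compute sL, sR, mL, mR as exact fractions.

left sensor world pos  = (-4, 2); dL² = 221
right sensor world pos = (-8, 2); dR² = 349
sL = 90/221 = 90/221
sR = 90/349 = 90/349
mL = -1·sL + 0·sR = -90/221
mR = -1·sL + -1·sR = -51300/77129

90/221 90/349 -90/221 -51300/77129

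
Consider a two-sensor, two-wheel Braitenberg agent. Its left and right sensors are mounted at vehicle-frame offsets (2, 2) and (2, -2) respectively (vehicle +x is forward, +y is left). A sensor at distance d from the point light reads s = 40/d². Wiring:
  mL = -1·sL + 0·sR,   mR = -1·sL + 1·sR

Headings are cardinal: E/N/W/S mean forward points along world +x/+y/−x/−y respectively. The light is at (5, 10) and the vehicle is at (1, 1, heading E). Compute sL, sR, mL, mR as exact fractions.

left sensor world pos  = (3, 3); dL² = 53
right sensor world pos = (3, -1); dR² = 125
sL = 40/53 = 40/53
sR = 40/125 = 8/25
mL = -1·sL + 0·sR = -40/53
mR = -1·sL + 1·sR = -576/1325

40/53 8/25 -40/53 -576/1325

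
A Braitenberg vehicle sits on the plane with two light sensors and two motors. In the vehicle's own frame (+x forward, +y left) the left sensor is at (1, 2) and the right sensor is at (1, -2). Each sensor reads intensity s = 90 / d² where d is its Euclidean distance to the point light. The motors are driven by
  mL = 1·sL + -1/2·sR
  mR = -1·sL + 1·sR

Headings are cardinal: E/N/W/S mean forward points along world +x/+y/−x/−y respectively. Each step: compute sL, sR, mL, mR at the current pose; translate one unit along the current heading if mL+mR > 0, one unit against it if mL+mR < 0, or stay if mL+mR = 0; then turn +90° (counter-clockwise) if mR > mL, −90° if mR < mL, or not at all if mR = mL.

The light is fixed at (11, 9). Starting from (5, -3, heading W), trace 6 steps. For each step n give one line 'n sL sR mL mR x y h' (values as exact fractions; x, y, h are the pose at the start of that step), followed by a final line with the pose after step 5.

0 18/49 90/149 477/7301 1728/7301 5 -3 W
1 45/97 9/25 1377/4850 -252/2425 4 -3 S
2 90/289 18/37 729/10693 1872/10693 4 -4 W
3 45/116 45/148 2025/8584 -90/1073 3 -4 S
4 90/337 2/5 113/1685 224/1685 3 -5 W
5 45/137 45/173 9405/47402 -1620/23701 2 -5 S
final 2 -6 W

n=0: pose=(5,-3,W); sL=18/49, sR=90/149; mL=477/7301, mR=1728/7301; mL+mR=45/149 → advance +1; mR−mL=1251/7301 → turn +1·90°
n=1: pose=(4,-3,S); sL=45/97, sR=9/25; mL=1377/4850, mR=-252/2425; mL+mR=9/50 → advance +1; mR−mL=-1881/4850 → turn -1·90°
n=2: pose=(4,-4,W); sL=90/289, sR=18/37; mL=729/10693, mR=1872/10693; mL+mR=9/37 → advance +1; mR−mL=1143/10693 → turn +1·90°
n=3: pose=(3,-4,S); sL=45/116, sR=45/148; mL=2025/8584, mR=-90/1073; mL+mR=45/296 → advance +1; mR−mL=-2745/8584 → turn -1·90°
n=4: pose=(3,-5,W); sL=90/337, sR=2/5; mL=113/1685, mR=224/1685; mL+mR=1/5 → advance +1; mR−mL=111/1685 → turn +1·90°
n=5: pose=(2,-5,S); sL=45/137, sR=45/173; mL=9405/47402, mR=-1620/23701; mL+mR=45/346 → advance +1; mR−mL=-12645/47402 → turn -1·90°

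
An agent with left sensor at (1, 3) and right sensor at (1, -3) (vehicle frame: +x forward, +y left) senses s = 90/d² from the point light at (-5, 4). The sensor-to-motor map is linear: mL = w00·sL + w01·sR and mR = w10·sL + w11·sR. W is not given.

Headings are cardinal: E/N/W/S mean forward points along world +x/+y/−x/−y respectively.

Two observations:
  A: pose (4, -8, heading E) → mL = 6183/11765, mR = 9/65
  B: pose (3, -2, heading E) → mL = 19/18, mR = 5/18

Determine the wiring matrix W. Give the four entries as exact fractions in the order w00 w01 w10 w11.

obs A: pose=(4,-8,E) → sL=90/181, sR=18/65, mL=6183/11765, mR=9/65
obs B: pose=(3,-2,E) → sL=1, sR=5/9, mL=19/18, mR=5/18
sensor matrix S = [[90/181, 18/65], [1, 5/9]]; det S = -8/11765
solve [mL_A; mL_B] = S·[w00; w01] and [mR_A; mR_B] = S·[w10; w11]:
  w00 = 1/2, w01 = 1, w10 = 0, w11 = 1/2

1/2 1 0 1/2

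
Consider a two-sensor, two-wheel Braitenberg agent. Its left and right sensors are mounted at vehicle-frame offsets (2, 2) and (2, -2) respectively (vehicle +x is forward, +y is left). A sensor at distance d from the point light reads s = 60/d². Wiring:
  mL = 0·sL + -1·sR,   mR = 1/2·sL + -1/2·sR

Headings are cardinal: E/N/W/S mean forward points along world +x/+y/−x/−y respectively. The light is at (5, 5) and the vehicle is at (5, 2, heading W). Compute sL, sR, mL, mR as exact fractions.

60/29 12 -12 -144/29

left sensor world pos  = (3, 0); dL² = 29
right sensor world pos = (3, 4); dR² = 5
sL = 60/29 = 60/29
sR = 60/5 = 12
mL = 0·sL + -1·sR = -12
mR = 1/2·sL + -1/2·sR = -144/29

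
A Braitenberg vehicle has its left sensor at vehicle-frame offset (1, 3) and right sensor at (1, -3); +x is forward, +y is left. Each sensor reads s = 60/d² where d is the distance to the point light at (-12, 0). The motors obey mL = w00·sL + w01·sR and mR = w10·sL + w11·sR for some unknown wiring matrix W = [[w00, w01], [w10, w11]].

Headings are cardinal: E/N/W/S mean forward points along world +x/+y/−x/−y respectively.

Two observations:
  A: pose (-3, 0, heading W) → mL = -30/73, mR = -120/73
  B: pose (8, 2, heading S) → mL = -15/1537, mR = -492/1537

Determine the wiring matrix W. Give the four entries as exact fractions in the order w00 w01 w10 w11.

obs A: pose=(-3,0,W) → sL=60/73, sR=60/73, mL=-30/73, mR=-120/73
obs B: pose=(8,2,S) → sL=6/53, sR=6/29, mL=-15/1537, mR=-492/1537
sensor matrix S = [[60/73, 60/73], [6/53, 6/29]]; det S = 8640/112201
solve [mL_A; mL_B] = S·[w00; w01] and [mR_A; mR_B] = S·[w10; w11]:
  w00 = -1, w01 = 1/2, w10 = -1, w11 = -1

-1 1/2 -1 -1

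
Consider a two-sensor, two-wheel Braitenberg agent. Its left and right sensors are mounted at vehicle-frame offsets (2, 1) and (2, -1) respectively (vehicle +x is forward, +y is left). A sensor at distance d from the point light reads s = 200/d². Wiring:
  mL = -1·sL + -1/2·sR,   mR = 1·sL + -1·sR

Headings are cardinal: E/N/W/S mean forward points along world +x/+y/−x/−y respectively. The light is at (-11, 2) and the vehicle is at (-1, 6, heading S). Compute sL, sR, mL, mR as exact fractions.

8/5 40/17 -236/85 -64/85

left sensor world pos  = (0, 4); dL² = 125
right sensor world pos = (-2, 4); dR² = 85
sL = 200/125 = 8/5
sR = 200/85 = 40/17
mL = -1·sL + -1/2·sR = -236/85
mR = 1·sL + -1·sR = -64/85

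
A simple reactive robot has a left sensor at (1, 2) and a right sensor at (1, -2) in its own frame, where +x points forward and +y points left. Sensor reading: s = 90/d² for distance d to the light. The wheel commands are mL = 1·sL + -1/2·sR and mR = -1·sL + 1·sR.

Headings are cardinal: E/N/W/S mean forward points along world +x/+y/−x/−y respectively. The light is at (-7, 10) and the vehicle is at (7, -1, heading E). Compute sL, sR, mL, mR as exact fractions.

5/17 45/197 1205/6698 -220/3349

left sensor world pos  = (8, 1); dL² = 306
right sensor world pos = (8, -3); dR² = 394
sL = 90/306 = 5/17
sR = 90/394 = 45/197
mL = 1·sL + -1/2·sR = 1205/6698
mR = -1·sL + 1·sR = -220/3349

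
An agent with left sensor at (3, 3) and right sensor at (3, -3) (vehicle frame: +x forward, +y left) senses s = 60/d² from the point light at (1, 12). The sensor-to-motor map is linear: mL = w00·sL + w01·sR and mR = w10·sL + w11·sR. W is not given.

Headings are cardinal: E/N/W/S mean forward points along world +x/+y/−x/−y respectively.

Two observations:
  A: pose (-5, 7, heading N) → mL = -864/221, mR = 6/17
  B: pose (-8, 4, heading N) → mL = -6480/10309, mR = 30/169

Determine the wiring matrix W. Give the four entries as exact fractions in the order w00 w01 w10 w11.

1 -1 1/2 0

obs A: pose=(-5,7,N) → sL=12/17, sR=60/13, mL=-864/221, mR=6/17
obs B: pose=(-8,4,N) → sL=60/169, sR=60/61, mL=-6480/10309, mR=30/169
sensor matrix S = [[12/17, 60/13], [60/169, 60/61]]; det S = -2151360/2278289
solve [mL_A; mL_B] = S·[w00; w01] and [mR_A; mR_B] = S·[w10; w11]:
  w00 = 1, w01 = -1, w10 = 1/2, w11 = 0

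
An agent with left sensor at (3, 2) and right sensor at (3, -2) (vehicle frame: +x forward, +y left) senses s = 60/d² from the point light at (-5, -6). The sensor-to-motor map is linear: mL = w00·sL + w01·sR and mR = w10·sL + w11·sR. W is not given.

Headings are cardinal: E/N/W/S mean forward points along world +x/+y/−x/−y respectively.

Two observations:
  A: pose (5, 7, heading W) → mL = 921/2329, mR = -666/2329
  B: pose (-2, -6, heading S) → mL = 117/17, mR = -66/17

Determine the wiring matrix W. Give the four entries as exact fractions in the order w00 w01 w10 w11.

1/2 1 -1/2 -1/2

obs A: pose=(5,7,W) → sL=6/17, sR=30/137, mL=921/2329, mR=-666/2329
obs B: pose=(-2,-6,S) → sL=30/17, sR=6, mL=117/17, mR=-66/17
sensor matrix S = [[6/17, 30/137], [30/17, 6]]; det S = 4032/2329
solve [mL_A; mL_B] = S·[w00; w01] and [mR_A; mR_B] = S·[w10; w11]:
  w00 = 1/2, w01 = 1, w10 = -1/2, w11 = -1/2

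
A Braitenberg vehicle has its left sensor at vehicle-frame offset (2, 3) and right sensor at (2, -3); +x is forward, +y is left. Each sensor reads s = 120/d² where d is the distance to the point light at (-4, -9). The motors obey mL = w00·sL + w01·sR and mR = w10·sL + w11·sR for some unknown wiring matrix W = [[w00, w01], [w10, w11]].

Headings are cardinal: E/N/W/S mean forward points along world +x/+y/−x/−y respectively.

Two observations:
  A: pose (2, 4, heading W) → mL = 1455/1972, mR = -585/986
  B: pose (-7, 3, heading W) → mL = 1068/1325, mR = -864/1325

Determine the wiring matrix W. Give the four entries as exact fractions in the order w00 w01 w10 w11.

obs A: pose=(2,4,W) → sL=30/29, sR=15/34, mL=1455/1972, mR=-585/986
obs B: pose=(-7,3,W) → sL=60/53, sR=12/25, mL=1068/1325, mR=-864/1325
sensor matrix S = [[30/29, 15/34], [60/53, 12/25]]; det S = -378/130645
solve [mL_A; mL_B] = S·[w00; w01] and [mR_A; mR_B] = S·[w10; w11]:
  w00 = 1/2, w01 = 1/2, w10 = -1, w11 = 1

1/2 1/2 -1 1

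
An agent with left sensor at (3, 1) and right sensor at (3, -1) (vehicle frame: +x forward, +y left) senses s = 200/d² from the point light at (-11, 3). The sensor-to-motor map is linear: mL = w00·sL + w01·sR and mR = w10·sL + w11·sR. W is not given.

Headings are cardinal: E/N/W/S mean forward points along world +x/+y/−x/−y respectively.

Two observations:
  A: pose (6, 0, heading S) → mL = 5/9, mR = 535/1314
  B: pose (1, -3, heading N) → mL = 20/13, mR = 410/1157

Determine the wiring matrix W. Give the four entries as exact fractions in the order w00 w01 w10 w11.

obs A: pose=(6,0,S) → sL=5/9, sR=50/73, mL=5/9, mR=535/1314
obs B: pose=(1,-3,N) → sL=20/13, sR=100/89, mL=20/13, mR=410/1157
sensor matrix S = [[5/9, 50/73], [20/13, 100/89]]; det S = -326500/760149
solve [mL_A; mL_B] = S·[w00; w01] and [mR_A; mR_B] = S·[w10; w11]:
  w00 = 1, w01 = 0, w10 = -1/2, w11 = 1

1 0 -1/2 1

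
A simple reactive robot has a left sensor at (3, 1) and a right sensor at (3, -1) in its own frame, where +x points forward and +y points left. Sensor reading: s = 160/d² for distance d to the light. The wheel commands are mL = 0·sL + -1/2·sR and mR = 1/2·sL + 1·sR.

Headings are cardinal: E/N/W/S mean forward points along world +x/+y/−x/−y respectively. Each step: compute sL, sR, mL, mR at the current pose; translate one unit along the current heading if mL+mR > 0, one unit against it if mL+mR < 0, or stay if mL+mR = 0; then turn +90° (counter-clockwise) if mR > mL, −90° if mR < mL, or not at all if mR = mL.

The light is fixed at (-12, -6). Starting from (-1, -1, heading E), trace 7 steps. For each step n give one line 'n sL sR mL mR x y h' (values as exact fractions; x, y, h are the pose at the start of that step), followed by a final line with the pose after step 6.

0 20/29 40/53 -20/53 1690/1537 -1 -1 E
1 32/37 160/233 -80/233 9648/8621 0 -1 N
2 80/53 16/13 -8/13 1368/689 0 0 W
3 160/153 160/109 -80/109 33200/16677 -1 0 S
4 20/29 40/53 -20/53 1690/1537 -1 -1 E
5 32/37 160/233 -80/233 9648/8621 0 -1 N
6 80/53 16/13 -8/13 1368/689 0 0 W
final -1 0 S

n=0: pose=(-1,-1,E); sL=20/29, sR=40/53; mL=-20/53, mR=1690/1537; mL+mR=1110/1537 → advance +1; mR−mL=2270/1537 → turn +1·90°
n=1: pose=(0,-1,N); sL=32/37, sR=160/233; mL=-80/233, mR=9648/8621; mL+mR=6688/8621 → advance +1; mR−mL=12608/8621 → turn +1·90°
n=2: pose=(0,0,W); sL=80/53, sR=16/13; mL=-8/13, mR=1368/689; mL+mR=944/689 → advance +1; mR−mL=1792/689 → turn +1·90°
n=3: pose=(-1,0,S); sL=160/153, sR=160/109; mL=-80/109, mR=33200/16677; mL+mR=20960/16677 → advance +1; mR−mL=45440/16677 → turn +1·90°
n=4: pose=(-1,-1,E); sL=20/29, sR=40/53; mL=-20/53, mR=1690/1537; mL+mR=1110/1537 → advance +1; mR−mL=2270/1537 → turn +1·90°
n=5: pose=(0,-1,N); sL=32/37, sR=160/233; mL=-80/233, mR=9648/8621; mL+mR=6688/8621 → advance +1; mR−mL=12608/8621 → turn +1·90°
n=6: pose=(0,0,W); sL=80/53, sR=16/13; mL=-8/13, mR=1368/689; mL+mR=944/689 → advance +1; mR−mL=1792/689 → turn +1·90°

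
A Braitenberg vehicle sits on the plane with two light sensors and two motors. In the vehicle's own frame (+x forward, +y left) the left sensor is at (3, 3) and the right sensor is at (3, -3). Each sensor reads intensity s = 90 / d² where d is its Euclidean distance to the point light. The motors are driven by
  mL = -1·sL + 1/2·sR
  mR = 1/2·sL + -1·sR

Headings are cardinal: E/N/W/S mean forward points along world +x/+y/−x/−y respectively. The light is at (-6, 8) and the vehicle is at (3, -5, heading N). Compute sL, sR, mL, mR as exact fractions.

left sensor world pos  = (0, -2); dL² = 136
right sensor world pos = (6, -2); dR² = 244
sL = 90/136 = 45/68
sR = 90/244 = 45/122
mL = -1·sL + 1/2·sR = -495/1037
mR = 1/2·sL + -1·sR = -315/8296

45/68 45/122 -495/1037 -315/8296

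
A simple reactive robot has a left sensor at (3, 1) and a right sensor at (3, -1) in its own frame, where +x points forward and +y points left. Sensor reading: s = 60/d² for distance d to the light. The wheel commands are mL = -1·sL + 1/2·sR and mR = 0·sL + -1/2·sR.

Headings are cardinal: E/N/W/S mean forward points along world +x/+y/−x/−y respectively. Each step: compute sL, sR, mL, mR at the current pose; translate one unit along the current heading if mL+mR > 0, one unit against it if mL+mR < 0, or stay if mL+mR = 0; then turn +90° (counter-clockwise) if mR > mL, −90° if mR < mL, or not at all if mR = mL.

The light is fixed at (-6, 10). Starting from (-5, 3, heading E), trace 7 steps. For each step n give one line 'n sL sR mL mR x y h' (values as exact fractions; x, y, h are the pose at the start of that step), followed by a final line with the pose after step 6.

0 15/13 3/4 -81/104 -3/8 -5 3 E
1 60/17 60/17 -30/17 -30/17 -6 3 N
2 30/13 30/13 -15/13 -15/13 -6 2 N
3 60/37 60/37 -30/37 -30/37 -6 1 N
4 6/5 6/5 -3/5 -3/5 -6 0 N
5 12/13 12/13 -6/13 -6/13 -6 -1 N
6 30/41 30/41 -15/41 -15/41 -6 -2 N
final -6 -3 N

n=0: pose=(-5,3,E); sL=15/13, sR=3/4; mL=-81/104, mR=-3/8; mL+mR=-15/13 → advance -1; mR−mL=21/52 → turn +1·90°
n=1: pose=(-6,3,N); sL=60/17, sR=60/17; mL=-30/17, mR=-30/17; mL+mR=-60/17 → advance -1; mR−mL=0 → turn +0·90°
n=2: pose=(-6,2,N); sL=30/13, sR=30/13; mL=-15/13, mR=-15/13; mL+mR=-30/13 → advance -1; mR−mL=0 → turn +0·90°
n=3: pose=(-6,1,N); sL=60/37, sR=60/37; mL=-30/37, mR=-30/37; mL+mR=-60/37 → advance -1; mR−mL=0 → turn +0·90°
n=4: pose=(-6,0,N); sL=6/5, sR=6/5; mL=-3/5, mR=-3/5; mL+mR=-6/5 → advance -1; mR−mL=0 → turn +0·90°
n=5: pose=(-6,-1,N); sL=12/13, sR=12/13; mL=-6/13, mR=-6/13; mL+mR=-12/13 → advance -1; mR−mL=0 → turn +0·90°
n=6: pose=(-6,-2,N); sL=30/41, sR=30/41; mL=-15/41, mR=-15/41; mL+mR=-30/41 → advance -1; mR−mL=0 → turn +0·90°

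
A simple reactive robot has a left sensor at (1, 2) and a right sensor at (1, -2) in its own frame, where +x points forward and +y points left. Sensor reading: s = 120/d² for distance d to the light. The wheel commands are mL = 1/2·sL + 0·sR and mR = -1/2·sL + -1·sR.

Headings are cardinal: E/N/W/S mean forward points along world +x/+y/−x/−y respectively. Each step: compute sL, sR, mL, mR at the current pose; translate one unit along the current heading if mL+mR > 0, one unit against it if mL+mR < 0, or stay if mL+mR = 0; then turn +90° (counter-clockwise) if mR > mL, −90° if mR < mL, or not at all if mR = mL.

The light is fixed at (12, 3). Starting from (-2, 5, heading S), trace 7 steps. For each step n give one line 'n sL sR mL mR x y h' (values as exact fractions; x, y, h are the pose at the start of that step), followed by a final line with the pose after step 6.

n=0: pose=(-2,5,S); sL=24/29, sR=120/257; mL=12/29, mR=-6564/7453; mL+mR=-120/257 → advance -1; mR−mL=-9648/7453 → turn -1·90°
n=1: pose=(-2,6,W); sL=60/113, sR=12/25; mL=30/113, mR=-2106/2825; mL+mR=-12/25 → advance -1; mR−mL=-2856/2825 → turn -1·90°
n=2: pose=(-1,6,N); sL=120/241, sR=120/137; mL=60/241, mR=-37140/33017; mL+mR=-120/137 → advance -1; mR−mL=-45360/33017 → turn -1·90°
n=3: pose=(-1,5,E); sL=3/4, sR=5/6; mL=3/8, mR=-29/24; mL+mR=-5/6 → advance -1; mR−mL=-19/12 → turn -1·90°
n=4: pose=(-2,5,S); sL=24/29, sR=120/257; mL=12/29, mR=-6564/7453; mL+mR=-120/257 → advance -1; mR−mL=-9648/7453 → turn -1·90°
n=5: pose=(-2,6,W); sL=60/113, sR=12/25; mL=30/113, mR=-2106/2825; mL+mR=-12/25 → advance -1; mR−mL=-2856/2825 → turn -1·90°
n=6: pose=(-1,6,N); sL=120/241, sR=120/137; mL=60/241, mR=-37140/33017; mL+mR=-120/137 → advance -1; mR−mL=-45360/33017 → turn -1·90°

0 24/29 120/257 12/29 -6564/7453 -2 5 S
1 60/113 12/25 30/113 -2106/2825 -2 6 W
2 120/241 120/137 60/241 -37140/33017 -1 6 N
3 3/4 5/6 3/8 -29/24 -1 5 E
4 24/29 120/257 12/29 -6564/7453 -2 5 S
5 60/113 12/25 30/113 -2106/2825 -2 6 W
6 120/241 120/137 60/241 -37140/33017 -1 6 N
final -1 5 E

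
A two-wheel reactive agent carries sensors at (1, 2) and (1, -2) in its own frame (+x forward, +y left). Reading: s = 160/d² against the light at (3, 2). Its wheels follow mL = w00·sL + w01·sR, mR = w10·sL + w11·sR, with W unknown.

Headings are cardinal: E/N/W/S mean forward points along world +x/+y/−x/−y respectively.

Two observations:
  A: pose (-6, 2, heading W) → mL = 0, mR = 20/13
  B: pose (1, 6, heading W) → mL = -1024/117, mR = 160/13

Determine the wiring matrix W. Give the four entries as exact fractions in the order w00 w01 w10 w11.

-1 1 1 0

obs A: pose=(-6,2,W) → sL=20/13, sR=20/13, mL=0, mR=20/13
obs B: pose=(1,6,W) → sL=160/13, sR=32/9, mL=-1024/117, mR=160/13
sensor matrix S = [[20/13, 20/13], [160/13, 32/9]]; det S = -20480/1521
solve [mL_A; mL_B] = S·[w00; w01] and [mR_A; mR_B] = S·[w10; w11]:
  w00 = -1, w01 = 1, w10 = 1, w11 = 0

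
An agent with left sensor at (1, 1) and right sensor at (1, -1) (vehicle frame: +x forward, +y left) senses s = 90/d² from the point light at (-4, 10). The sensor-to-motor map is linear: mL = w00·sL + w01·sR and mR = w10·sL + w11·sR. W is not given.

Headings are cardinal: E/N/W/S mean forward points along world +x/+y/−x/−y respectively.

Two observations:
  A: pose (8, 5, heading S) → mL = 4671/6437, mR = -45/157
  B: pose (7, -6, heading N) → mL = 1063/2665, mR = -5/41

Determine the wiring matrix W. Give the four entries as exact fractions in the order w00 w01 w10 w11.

1 1/2 0 -1/2

obs A: pose=(8,5,S) → sL=18/41, sR=90/157, mL=4671/6437, mR=-45/157
obs B: pose=(7,-6,N) → sL=18/65, sR=10/41, mL=1063/2665, mR=-5/41
sensor matrix S = [[18/41, 90/157], [18/65, 10/41]]; det S = -177264/3430921
solve [mL_A; mL_B] = S·[w00; w01] and [mR_A; mR_B] = S·[w10; w11]:
  w00 = 1, w01 = 1/2, w10 = 0, w11 = -1/2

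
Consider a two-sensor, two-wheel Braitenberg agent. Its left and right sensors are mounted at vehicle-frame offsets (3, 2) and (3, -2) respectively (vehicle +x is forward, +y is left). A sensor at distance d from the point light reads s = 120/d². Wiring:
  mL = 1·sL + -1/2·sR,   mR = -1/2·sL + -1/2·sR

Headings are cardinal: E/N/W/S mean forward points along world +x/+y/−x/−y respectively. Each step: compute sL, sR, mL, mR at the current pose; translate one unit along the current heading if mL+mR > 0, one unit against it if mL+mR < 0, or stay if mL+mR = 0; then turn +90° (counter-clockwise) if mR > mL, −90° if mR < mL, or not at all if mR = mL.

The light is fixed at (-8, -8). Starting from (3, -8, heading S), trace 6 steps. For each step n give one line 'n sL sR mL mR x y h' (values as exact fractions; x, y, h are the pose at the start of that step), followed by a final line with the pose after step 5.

n=0: pose=(3,-8,S); sL=60/89, sR=4/3; mL=2/267, mR=-268/267; mL+mR=-266/267 → advance -1; mR−mL=-90/89 → turn -1·90°
n=1: pose=(3,-7,W); sL=24/13, sR=120/73; mL=972/949, mR=-1656/949; mL+mR=-684/949 → advance -1; mR−mL=-36/13 → turn -1·90°
n=2: pose=(4,-7,N); sL=30/29, sR=30/53; mL=1155/1537, mR=-1230/1537; mL+mR=-75/1537 → advance -1; mR−mL=-45/29 → turn -1·90°
n=3: pose=(4,-8,E); sL=120/229, sR=120/229; mL=60/229, mR=-120/229; mL+mR=-60/229 → advance -1; mR−mL=-180/229 → turn -1·90°
n=4: pose=(3,-8,S); sL=60/89, sR=4/3; mL=2/267, mR=-268/267; mL+mR=-266/267 → advance -1; mR−mL=-90/89 → turn -1·90°
n=5: pose=(3,-7,W); sL=24/13, sR=120/73; mL=972/949, mR=-1656/949; mL+mR=-684/949 → advance -1; mR−mL=-36/13 → turn -1·90°

0 60/89 4/3 2/267 -268/267 3 -8 S
1 24/13 120/73 972/949 -1656/949 3 -7 W
2 30/29 30/53 1155/1537 -1230/1537 4 -7 N
3 120/229 120/229 60/229 -120/229 4 -8 E
4 60/89 4/3 2/267 -268/267 3 -8 S
5 24/13 120/73 972/949 -1656/949 3 -7 W
final 4 -7 N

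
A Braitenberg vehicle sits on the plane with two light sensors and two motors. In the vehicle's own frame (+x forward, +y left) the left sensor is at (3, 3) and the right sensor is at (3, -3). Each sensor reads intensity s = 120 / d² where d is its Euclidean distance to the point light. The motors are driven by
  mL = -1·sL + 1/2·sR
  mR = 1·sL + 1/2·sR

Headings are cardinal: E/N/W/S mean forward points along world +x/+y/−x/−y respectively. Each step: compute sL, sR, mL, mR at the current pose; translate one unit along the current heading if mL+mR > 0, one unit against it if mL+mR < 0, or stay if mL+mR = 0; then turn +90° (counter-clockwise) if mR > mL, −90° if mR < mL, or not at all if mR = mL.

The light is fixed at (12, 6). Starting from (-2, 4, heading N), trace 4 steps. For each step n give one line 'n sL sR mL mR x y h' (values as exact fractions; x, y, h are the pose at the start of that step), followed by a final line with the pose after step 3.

0 12/29 60/61 138/1769 1602/1769 -2 4 N
1 24/61 120/293 -3372/17873 10692/17873 -2 5 W
2 3/4 6/17 -39/68 63/68 -3 5 S
3 24/29 120/169 -2316/4901 5796/4901 -3 4 E
final -2 4 N

n=0: pose=(-2,4,N); sL=12/29, sR=60/61; mL=138/1769, mR=1602/1769; mL+mR=60/61 → advance +1; mR−mL=24/29 → turn +1·90°
n=1: pose=(-2,5,W); sL=24/61, sR=120/293; mL=-3372/17873, mR=10692/17873; mL+mR=120/293 → advance +1; mR−mL=48/61 → turn +1·90°
n=2: pose=(-3,5,S); sL=3/4, sR=6/17; mL=-39/68, mR=63/68; mL+mR=6/17 → advance +1; mR−mL=3/2 → turn +1·90°
n=3: pose=(-3,4,E); sL=24/29, sR=120/169; mL=-2316/4901, mR=5796/4901; mL+mR=120/169 → advance +1; mR−mL=48/29 → turn +1·90°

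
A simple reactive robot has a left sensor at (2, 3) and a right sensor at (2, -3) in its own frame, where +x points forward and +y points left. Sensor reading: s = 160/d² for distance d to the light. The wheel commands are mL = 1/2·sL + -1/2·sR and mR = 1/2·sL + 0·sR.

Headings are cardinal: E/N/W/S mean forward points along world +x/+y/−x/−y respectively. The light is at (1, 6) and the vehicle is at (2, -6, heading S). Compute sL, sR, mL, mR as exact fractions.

left sensor world pos  = (5, -8); dL² = 212
right sensor world pos = (-1, -8); dR² = 200
sL = 160/212 = 40/53
sR = 160/200 = 4/5
mL = 1/2·sL + -1/2·sR = -6/265
mR = 1/2·sL + 0·sR = 20/53

40/53 4/5 -6/265 20/53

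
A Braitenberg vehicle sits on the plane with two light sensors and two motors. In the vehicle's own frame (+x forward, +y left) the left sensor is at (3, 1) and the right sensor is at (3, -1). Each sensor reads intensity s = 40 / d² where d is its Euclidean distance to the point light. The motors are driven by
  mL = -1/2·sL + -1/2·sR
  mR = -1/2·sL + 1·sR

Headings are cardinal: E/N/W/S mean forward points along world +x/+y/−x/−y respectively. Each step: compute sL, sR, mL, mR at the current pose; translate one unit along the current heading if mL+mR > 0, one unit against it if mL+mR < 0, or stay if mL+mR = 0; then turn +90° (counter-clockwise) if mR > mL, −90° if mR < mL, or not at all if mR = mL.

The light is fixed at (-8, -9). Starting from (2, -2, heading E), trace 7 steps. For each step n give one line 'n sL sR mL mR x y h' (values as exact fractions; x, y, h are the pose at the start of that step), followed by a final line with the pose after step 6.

n=0: pose=(2,-2,E); sL=40/233, sR=8/41; mL=-1752/9553, mR=1044/9553; mL+mR=-708/9553 → advance -1; mR−mL=12/41 → turn +1·90°
n=1: pose=(1,-2,N); sL=10/41, sR=1/5; mL=-91/410, mR=16/205; mL+mR=-59/410 → advance -1; mR−mL=3/10 → turn +1·90°
n=2: pose=(1,-3,W); sL=40/61, sR=8/17; mL=-584/1037, mR=148/1037; mL+mR=-436/1037 → advance -1; mR−mL=12/17 → turn +1·90°
n=3: pose=(2,-3,S); sL=4/13, sR=4/9; mL=-44/117, mR=34/117; mL+mR=-10/117 → advance -1; mR−mL=2/3 → turn +1·90°
n=4: pose=(2,-2,E); sL=40/233, sR=8/41; mL=-1752/9553, mR=1044/9553; mL+mR=-708/9553 → advance -1; mR−mL=12/41 → turn +1·90°
n=5: pose=(1,-2,N); sL=10/41, sR=1/5; mL=-91/410, mR=16/205; mL+mR=-59/410 → advance -1; mR−mL=3/10 → turn +1·90°
n=6: pose=(1,-3,W); sL=40/61, sR=8/17; mL=-584/1037, mR=148/1037; mL+mR=-436/1037 → advance -1; mR−mL=12/17 → turn +1·90°

0 40/233 8/41 -1752/9553 1044/9553 2 -2 E
1 10/41 1/5 -91/410 16/205 1 -2 N
2 40/61 8/17 -584/1037 148/1037 1 -3 W
3 4/13 4/9 -44/117 34/117 2 -3 S
4 40/233 8/41 -1752/9553 1044/9553 2 -2 E
5 10/41 1/5 -91/410 16/205 1 -2 N
6 40/61 8/17 -584/1037 148/1037 1 -3 W
final 2 -3 S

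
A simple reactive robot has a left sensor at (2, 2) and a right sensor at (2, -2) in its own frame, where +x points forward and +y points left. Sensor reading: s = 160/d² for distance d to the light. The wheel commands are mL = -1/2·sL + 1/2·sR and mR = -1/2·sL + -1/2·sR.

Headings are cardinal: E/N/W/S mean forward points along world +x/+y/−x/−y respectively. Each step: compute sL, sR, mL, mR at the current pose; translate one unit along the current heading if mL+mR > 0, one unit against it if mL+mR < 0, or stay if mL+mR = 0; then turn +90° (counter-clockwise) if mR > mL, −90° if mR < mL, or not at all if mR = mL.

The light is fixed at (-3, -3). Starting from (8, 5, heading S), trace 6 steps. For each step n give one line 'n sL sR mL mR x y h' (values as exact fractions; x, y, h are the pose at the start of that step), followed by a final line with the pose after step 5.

n=0: pose=(8,5,S); sL=32/41, sR=160/117; mL=1408/4797, mR=-5152/4797; mL+mR=-32/41 → advance -1; mR−mL=-160/117 → turn -1·90°
n=1: pose=(8,6,W); sL=16/13, sR=80/101; mL=-288/1313, mR=-1328/1313; mL+mR=-16/13 → advance -1; mR−mL=-80/101 → turn -1·90°
n=2: pose=(9,6,N); sL=160/221, sR=160/317; mL=-7680/70057, mR=-43040/70057; mL+mR=-160/221 → advance -1; mR−mL=-160/317 → turn -1·90°
n=3: pose=(9,5,E); sL=20/37, sR=20/29; mL=80/1073, mR=-660/1073; mL+mR=-20/37 → advance -1; mR−mL=-20/29 → turn -1·90°
n=4: pose=(8,5,S); sL=32/41, sR=160/117; mL=1408/4797, mR=-5152/4797; mL+mR=-32/41 → advance -1; mR−mL=-160/117 → turn -1·90°
n=5: pose=(8,6,W); sL=16/13, sR=80/101; mL=-288/1313, mR=-1328/1313; mL+mR=-16/13 → advance -1; mR−mL=-80/101 → turn -1·90°

0 32/41 160/117 1408/4797 -5152/4797 8 5 S
1 16/13 80/101 -288/1313 -1328/1313 8 6 W
2 160/221 160/317 -7680/70057 -43040/70057 9 6 N
3 20/37 20/29 80/1073 -660/1073 9 5 E
4 32/41 160/117 1408/4797 -5152/4797 8 5 S
5 16/13 80/101 -288/1313 -1328/1313 8 6 W
final 9 6 N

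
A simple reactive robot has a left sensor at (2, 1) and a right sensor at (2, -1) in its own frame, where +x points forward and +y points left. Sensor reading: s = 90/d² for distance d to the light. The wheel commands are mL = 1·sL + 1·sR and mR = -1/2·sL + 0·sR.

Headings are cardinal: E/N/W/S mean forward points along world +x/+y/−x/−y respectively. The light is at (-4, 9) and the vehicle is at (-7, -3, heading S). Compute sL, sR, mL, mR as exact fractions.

left sensor world pos  = (-6, -5); dL² = 200
right sensor world pos = (-8, -5); dR² = 212
sL = 90/200 = 9/20
sR = 90/212 = 45/106
mL = 1·sL + 1·sR = 927/1060
mR = -1/2·sL + 0·sR = -9/40

9/20 45/106 927/1060 -9/40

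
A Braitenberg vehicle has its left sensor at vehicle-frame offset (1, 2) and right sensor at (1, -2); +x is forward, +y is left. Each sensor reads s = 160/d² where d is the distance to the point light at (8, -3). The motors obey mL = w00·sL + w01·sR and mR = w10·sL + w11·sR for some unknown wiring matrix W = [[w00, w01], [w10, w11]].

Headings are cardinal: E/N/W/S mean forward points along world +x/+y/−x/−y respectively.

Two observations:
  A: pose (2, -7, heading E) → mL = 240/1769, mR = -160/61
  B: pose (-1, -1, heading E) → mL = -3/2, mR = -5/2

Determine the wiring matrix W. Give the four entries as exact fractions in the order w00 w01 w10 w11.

obs A: pose=(2,-7,E) → sL=160/29, sR=160/61, mL=240/1769, mR=-160/61
obs B: pose=(-1,-1,E) → sL=2, sR=5/2, mL=-3/2, mR=-5/2
sensor matrix S = [[160/29, 160/61], [2, 5/2]]; det S = 15120/1769
solve [mL_A; mL_B] = S·[w00; w01] and [mR_A; mR_B] = S·[w10; w11]:
  w00 = 1/2, w01 = -1, w10 = 0, w11 = -1

1/2 -1 0 -1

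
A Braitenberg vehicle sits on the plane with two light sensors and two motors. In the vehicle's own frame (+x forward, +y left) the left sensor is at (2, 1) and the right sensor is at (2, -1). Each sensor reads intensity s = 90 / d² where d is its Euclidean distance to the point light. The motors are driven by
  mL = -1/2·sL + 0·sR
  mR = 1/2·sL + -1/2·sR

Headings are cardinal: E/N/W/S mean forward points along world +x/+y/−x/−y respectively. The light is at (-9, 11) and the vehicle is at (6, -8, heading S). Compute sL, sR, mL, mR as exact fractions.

left sensor world pos  = (7, -10); dL² = 697
right sensor world pos = (5, -10); dR² = 637
sL = 90/697 = 90/697
sR = 90/637 = 90/637
mL = -1/2·sL + 0·sR = -45/697
mR = 1/2·sL + -1/2·sR = -2700/443989

90/697 90/637 -45/697 -2700/443989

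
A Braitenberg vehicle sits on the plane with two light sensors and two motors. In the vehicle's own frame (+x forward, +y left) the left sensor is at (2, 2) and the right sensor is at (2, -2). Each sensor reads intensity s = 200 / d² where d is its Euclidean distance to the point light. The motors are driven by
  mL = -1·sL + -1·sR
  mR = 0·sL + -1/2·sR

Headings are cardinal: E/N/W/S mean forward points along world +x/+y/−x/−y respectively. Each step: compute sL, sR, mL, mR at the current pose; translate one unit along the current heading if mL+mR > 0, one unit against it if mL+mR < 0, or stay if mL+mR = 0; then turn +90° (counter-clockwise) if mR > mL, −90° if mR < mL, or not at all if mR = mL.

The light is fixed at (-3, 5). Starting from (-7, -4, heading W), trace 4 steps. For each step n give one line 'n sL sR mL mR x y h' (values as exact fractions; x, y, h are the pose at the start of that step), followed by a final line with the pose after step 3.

0 200/157 40/17 -9680/2669 -20/17 -7 -4 W
1 100/61 100/73 -13400/4453 -50/73 -6 -4 S
2 200/37 200/101 -27600/3737 -100/101 -6 -3 E
3 25/9 5 -70/9 -5/2 -7 -3 N
final -7 -4 W

n=0: pose=(-7,-4,W); sL=200/157, sR=40/17; mL=-9680/2669, mR=-20/17; mL+mR=-12820/2669 → advance -1; mR−mL=6540/2669 → turn +1·90°
n=1: pose=(-6,-4,S); sL=100/61, sR=100/73; mL=-13400/4453, mR=-50/73; mL+mR=-16450/4453 → advance -1; mR−mL=10350/4453 → turn +1·90°
n=2: pose=(-6,-3,E); sL=200/37, sR=200/101; mL=-27600/3737, mR=-100/101; mL+mR=-31300/3737 → advance -1; mR−mL=23900/3737 → turn +1·90°
n=3: pose=(-7,-3,N); sL=25/9, sR=5; mL=-70/9, mR=-5/2; mL+mR=-185/18 → advance -1; mR−mL=95/18 → turn +1·90°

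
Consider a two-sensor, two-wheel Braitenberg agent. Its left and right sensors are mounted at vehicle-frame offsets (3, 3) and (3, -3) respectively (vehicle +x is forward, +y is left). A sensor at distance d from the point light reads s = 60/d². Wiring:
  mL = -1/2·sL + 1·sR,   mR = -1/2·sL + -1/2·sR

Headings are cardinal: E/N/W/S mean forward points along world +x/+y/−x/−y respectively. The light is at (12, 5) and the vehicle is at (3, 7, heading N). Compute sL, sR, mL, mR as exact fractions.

left sensor world pos  = (0, 10); dL² = 169
right sensor world pos = (6, 10); dR² = 61
sL = 60/169 = 60/169
sR = 60/61 = 60/61
mL = -1/2·sL + 1·sR = 8310/10309
mR = -1/2·sL + -1/2·sR = -6900/10309

60/169 60/61 8310/10309 -6900/10309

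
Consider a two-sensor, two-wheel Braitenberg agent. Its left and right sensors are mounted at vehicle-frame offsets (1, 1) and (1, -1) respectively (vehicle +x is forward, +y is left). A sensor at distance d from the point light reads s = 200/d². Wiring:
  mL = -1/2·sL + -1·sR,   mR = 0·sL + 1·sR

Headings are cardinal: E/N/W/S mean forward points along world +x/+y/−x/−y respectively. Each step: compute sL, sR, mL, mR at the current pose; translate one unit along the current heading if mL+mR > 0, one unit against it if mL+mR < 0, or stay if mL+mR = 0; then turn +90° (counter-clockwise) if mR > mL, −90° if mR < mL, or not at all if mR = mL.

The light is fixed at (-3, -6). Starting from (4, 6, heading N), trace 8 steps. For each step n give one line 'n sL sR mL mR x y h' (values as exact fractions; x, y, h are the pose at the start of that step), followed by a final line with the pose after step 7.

n=0: pose=(4,6,N); sL=40/41, sR=200/233; mL=-12860/9553, mR=200/233; mL+mR=-20/41 → advance -1; mR−mL=21060/9553 → turn +1·90°
n=1: pose=(4,5,W); sL=25/17, sR=10/9; mL=-565/306, mR=10/9; mL+mR=-25/34 → advance -1; mR−mL=905/306 → turn +1·90°
n=2: pose=(5,5,S); sL=200/181, sR=200/149; mL=-51100/26969, mR=200/149; mL+mR=-100/181 → advance -1; mR−mL=87300/26969 → turn +1·90°
n=3: pose=(5,6,E); sL=4/5, sR=100/101; mL=-702/505, mR=100/101; mL+mR=-2/5 → advance -1; mR−mL=1202/505 → turn +1·90°
n=4: pose=(4,6,N); sL=40/41, sR=200/233; mL=-12860/9553, mR=200/233; mL+mR=-20/41 → advance -1; mR−mL=21060/9553 → turn +1·90°
n=5: pose=(4,5,W); sL=25/17, sR=10/9; mL=-565/306, mR=10/9; mL+mR=-25/34 → advance -1; mR−mL=905/306 → turn +1·90°
n=6: pose=(5,5,S); sL=200/181, sR=200/149; mL=-51100/26969, mR=200/149; mL+mR=-100/181 → advance -1; mR−mL=87300/26969 → turn +1·90°
n=7: pose=(5,6,E); sL=4/5, sR=100/101; mL=-702/505, mR=100/101; mL+mR=-2/5 → advance -1; mR−mL=1202/505 → turn +1·90°

0 40/41 200/233 -12860/9553 200/233 4 6 N
1 25/17 10/9 -565/306 10/9 4 5 W
2 200/181 200/149 -51100/26969 200/149 5 5 S
3 4/5 100/101 -702/505 100/101 5 6 E
4 40/41 200/233 -12860/9553 200/233 4 6 N
5 25/17 10/9 -565/306 10/9 4 5 W
6 200/181 200/149 -51100/26969 200/149 5 5 S
7 4/5 100/101 -702/505 100/101 5 6 E
final 4 6 N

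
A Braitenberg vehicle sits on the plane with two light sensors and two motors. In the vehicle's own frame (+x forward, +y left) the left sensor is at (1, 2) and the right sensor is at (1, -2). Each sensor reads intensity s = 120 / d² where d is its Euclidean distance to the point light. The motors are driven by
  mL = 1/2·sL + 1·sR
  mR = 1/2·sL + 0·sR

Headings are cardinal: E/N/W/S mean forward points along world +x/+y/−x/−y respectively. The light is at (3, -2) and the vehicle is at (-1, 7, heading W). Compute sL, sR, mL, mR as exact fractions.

left sensor world pos  = (-2, 5); dL² = 74
right sensor world pos = (-2, 9); dR² = 146
sL = 120/74 = 60/37
sR = 120/146 = 60/73
mL = 1/2·sL + 1·sR = 4410/2701
mR = 1/2·sL + 0·sR = 30/37

60/37 60/73 4410/2701 30/37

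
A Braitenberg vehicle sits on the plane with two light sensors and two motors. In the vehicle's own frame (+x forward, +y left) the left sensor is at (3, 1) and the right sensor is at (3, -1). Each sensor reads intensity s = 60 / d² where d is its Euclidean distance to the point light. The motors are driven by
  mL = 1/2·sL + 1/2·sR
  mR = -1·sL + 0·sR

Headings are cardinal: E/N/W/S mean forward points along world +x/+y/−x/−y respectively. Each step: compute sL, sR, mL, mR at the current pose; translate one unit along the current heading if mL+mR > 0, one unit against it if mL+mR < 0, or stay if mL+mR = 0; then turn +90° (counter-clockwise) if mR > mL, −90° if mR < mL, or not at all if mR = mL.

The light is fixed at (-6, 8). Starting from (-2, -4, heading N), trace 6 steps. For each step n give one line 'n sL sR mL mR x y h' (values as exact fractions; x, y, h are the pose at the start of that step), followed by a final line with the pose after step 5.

n=0: pose=(-2,-4,N); sL=2/3, sR=30/53; mL=98/159, mR=-2/3; mL+mR=-8/159 → advance -1; mR−mL=-68/53 → turn -1·90°
n=1: pose=(-2,-5,E); sL=60/193, sR=12/49; mL=2628/9457, mR=-60/193; mL+mR=-312/9457 → advance -1; mR−mL=-5568/9457 → turn -1·90°
n=2: pose=(-3,-5,S); sL=15/68, sR=3/13; mL=399/1768, mR=-15/68; mL+mR=9/1768 → advance +1; mR−mL=-789/1768 → turn -1·90°
n=3: pose=(-3,-6,W); sL=4/15, sR=60/169; mL=788/2535, mR=-4/15; mL+mR=112/2535 → advance +1; mR−mL=-488/845 → turn -1·90°
n=4: pose=(-4,-6,N); sL=30/61, sR=6/13; mL=378/793, mR=-30/61; mL+mR=-12/793 → advance -1; mR−mL=-768/793 → turn -1·90°
n=5: pose=(-4,-7,E); sL=60/221, sR=60/281; mL=15060/62101, mR=-60/221; mL+mR=-1800/62101 → advance -1; mR−mL=-31920/62101 → turn -1·90°

0 2/3 30/53 98/159 -2/3 -2 -4 N
1 60/193 12/49 2628/9457 -60/193 -2 -5 E
2 15/68 3/13 399/1768 -15/68 -3 -5 S
3 4/15 60/169 788/2535 -4/15 -3 -6 W
4 30/61 6/13 378/793 -30/61 -4 -6 N
5 60/221 60/281 15060/62101 -60/221 -4 -7 E
final -5 -7 S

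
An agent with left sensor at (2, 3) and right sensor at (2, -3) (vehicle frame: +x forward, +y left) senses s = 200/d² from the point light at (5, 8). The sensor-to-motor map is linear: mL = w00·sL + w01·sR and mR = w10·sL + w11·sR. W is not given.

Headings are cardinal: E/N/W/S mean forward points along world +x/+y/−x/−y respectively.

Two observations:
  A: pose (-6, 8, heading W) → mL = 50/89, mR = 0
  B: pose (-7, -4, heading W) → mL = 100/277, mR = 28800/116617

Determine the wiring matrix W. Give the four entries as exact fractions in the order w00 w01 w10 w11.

obs A: pose=(-6,8,W) → sL=100/89, sR=100/89, mL=50/89, mR=0
obs B: pose=(-7,-4,W) → sL=200/421, sR=200/277, mL=100/277, mR=28800/116617
sensor matrix S = [[100/89, 100/89], [200/421, 200/277]]; det S = 2880000/10378913
solve [mL_A; mL_B] = S·[w00; w01] and [mR_A; mR_B] = S·[w10; w11]:
  w00 = 0, w01 = 1/2, w10 = -1, w11 = 1

0 1/2 -1 1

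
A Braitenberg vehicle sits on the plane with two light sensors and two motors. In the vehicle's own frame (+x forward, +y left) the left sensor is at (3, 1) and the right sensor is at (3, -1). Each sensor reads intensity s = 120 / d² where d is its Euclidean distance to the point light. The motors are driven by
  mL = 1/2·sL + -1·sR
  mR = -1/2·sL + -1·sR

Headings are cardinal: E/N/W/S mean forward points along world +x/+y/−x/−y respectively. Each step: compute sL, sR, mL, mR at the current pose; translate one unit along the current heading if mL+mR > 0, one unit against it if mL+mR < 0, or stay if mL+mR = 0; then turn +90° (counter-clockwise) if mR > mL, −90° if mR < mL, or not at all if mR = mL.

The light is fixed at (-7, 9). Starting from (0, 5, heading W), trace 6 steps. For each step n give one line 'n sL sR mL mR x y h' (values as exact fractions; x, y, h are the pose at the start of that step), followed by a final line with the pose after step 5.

n=0: pose=(0,5,W); sL=120/41, sR=24/5; mL=-684/205, mR=-1284/205; mL+mR=-48/5 → advance -1; mR−mL=-120/41 → turn -1·90°
n=1: pose=(1,5,N); sL=12/5, sR=60/41; mL=-54/205, mR=-546/205; mL+mR=-120/41 → advance -1; mR−mL=-12/5 → turn -1·90°
n=2: pose=(1,4,E); sL=120/137, sR=120/157; mL=-7020/21509, mR=-25860/21509; mL+mR=-240/157 → advance -1; mR−mL=-120/137 → turn -1·90°
n=3: pose=(0,4,S); sL=15/16, sR=6/5; mL=-117/160, mR=-267/160; mL+mR=-12/5 → advance -1; mR−mL=-15/16 → turn -1·90°
n=4: pose=(0,5,W); sL=120/41, sR=24/5; mL=-684/205, mR=-1284/205; mL+mR=-48/5 → advance -1; mR−mL=-120/41 → turn -1·90°
n=5: pose=(1,5,N); sL=12/5, sR=60/41; mL=-54/205, mR=-546/205; mL+mR=-120/41 → advance -1; mR−mL=-12/5 → turn -1·90°

0 120/41 24/5 -684/205 -1284/205 0 5 W
1 12/5 60/41 -54/205 -546/205 1 5 N
2 120/137 120/157 -7020/21509 -25860/21509 1 4 E
3 15/16 6/5 -117/160 -267/160 0 4 S
4 120/41 24/5 -684/205 -1284/205 0 5 W
5 12/5 60/41 -54/205 -546/205 1 5 N
final 1 4 E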